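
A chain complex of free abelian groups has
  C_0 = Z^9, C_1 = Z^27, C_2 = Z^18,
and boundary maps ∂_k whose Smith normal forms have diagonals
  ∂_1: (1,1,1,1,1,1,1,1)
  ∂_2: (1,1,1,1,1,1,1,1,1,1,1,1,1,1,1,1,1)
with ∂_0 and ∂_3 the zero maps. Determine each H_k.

H_0 = Z,  H_1 = Z^2,  H_2 = Z.

H_0: b_0 = 9 − 0 − 8 = 1; torsion from ∂_1 factors > 1: none. So H_0 = Z.
H_1: b_1 = 27 − 8 − 17 = 2; torsion from ∂_2 factors > 1: none. So H_1 = Z^2.
H_2: b_2 = 18 − 17 − 0 = 1; torsion from ∂_3 factors > 1: none. So H_2 = Z.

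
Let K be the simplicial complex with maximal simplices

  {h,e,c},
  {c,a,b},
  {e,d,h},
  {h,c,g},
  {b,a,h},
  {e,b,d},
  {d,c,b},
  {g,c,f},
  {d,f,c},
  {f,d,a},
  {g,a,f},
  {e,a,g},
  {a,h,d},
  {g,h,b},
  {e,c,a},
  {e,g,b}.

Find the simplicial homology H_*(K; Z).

K has 8 vertices, 24 edges, 16 triangles.
rank ∂_0 = 0, rank ∂_1 = 7 ⇒ b_0 = 8 − 0 − 7 = 1; all invariant factors of ∂_1 are 1 so no torsion. So H_0 ≅ Z.
rank ∂_1 = 7, rank ∂_2 = 15 ⇒ b_1 = 24 − 7 − 15 = 2; all invariant factors of ∂_2 are 1 so no torsion. So H_1 ≅ Z^2.
rank ∂_2 = 15, rank ∂_3 = 0 ⇒ b_2 = 16 − 15 − 0 = 1. So H_2 ≅ Z.

H_0 = Z,  H_1 = Z^2,  H_2 = Z.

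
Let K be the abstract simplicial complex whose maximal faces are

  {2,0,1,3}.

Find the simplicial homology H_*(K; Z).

Fix the vertex order 0 < 1 < 2 < 3 and write every simplex with vertices in increasing order. Then dim K = 3 and the simplices of K are:

  0-simplices (4): [0], [1], [2], [3]
  1-simplices (6): [0,1], [0,2], [0,3], [1,2], [1,3], [2,3]
  2-simplices (4): [0,1,2], [0,1,3], [0,2,3], [1,2,3]
  3-simplices (1): [0,1,2,3]

giving chain groups C_0 ≅ Z^4, C_1 ≅ Z^6, C_2 ≅ Z^4, C_3 ≅ Z^1.

∂_1: C_1 → C_0 sends each edge [p,q] (with p < q) to q − p. For instance
  ∂[0,3] = [3] − [0].
The resulting 4×6 matrix has rank 3, and its Smith normal form has invariant factors (1,1,1).

∂_2: C_2 → C_1 maps a triangle to the signed sum of its edges. For instance
  ∂[1,2,3] = [2,3] − [1,3] + [1,2],
  ∂[0,1,3] = [1,3] − [0,3] + [0,1].
The resulting 6×4 matrix has rank 3, and its Smith normal form has invariant factors (1,1,1).

The boundary map ∂_3: C_3 → C_2 sends each 3-simplex σ to the alternating sum Σ_i (−1)^i (σ with its i-th vertex removed). For instance
  ∂[0,1,2,3] = [1,2,3] − [0,2,3] + [0,1,3] − [0,1,2].
This gives a 4×1 integer matrix of rank 1; reducing to Smith normal form yields diagonal entries (1).

Now H_k = ker ∂_k / im ∂_{k+1}, so:

  H_0: rank C_0 − rank ∂_1 = 4 − 3 = 1, and the invariant factors of ∂_1 are all 1, so H_0 ≅ Z.
  H_1: rank ker ∂_1 − rank ∂_2 = (6 − 3) − 3 = 0, and the invariant factors of ∂_2 are all 1, so H_1 ≅ 0.
  H_2: rank ker ∂_2 − rank ∂_3 = (4 − 3) − 1 = 0, and the invariant factors of ∂_3 are all 1, so H_2 ≅ 0.
  H_3: rank ker ∂_3 − rank ∂_4 = (1 − 1) − 0 = 0, and there is no ∂_4, so H_3 ≅ 0.

H_0 ≅ Z,  H_1 = 0,  H_2 = 0,  H_3 = 0.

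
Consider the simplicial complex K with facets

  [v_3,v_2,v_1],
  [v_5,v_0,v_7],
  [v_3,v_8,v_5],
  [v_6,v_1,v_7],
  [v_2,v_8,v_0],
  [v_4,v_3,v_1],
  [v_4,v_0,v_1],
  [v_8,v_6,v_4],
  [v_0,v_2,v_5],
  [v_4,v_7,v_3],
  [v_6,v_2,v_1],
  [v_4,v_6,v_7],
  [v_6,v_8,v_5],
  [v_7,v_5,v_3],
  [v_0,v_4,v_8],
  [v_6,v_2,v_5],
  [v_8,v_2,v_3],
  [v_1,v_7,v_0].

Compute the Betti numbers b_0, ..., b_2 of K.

b_0 = 1, b_1 = 1, b_2 = 0.

Take the total order v_0 < v_1 < v_2 < v_3 < v_4 < v_5 < v_6 < v_7 < v_8 on the vertex set. Then K (dimension 2) consists of the simplices:

  0-simplices (9): [v_0], [v_1], [v_2], [v_3], [v_4], [v_5], [v_6], [v_7], [v_8]
  1-simplices (27): (27 of them)
  2-simplices (18): (18 of them)

giving chain groups C_0 ≅ Z^9, C_1 ≅ Z^27, C_2 ≅ Z^18.

The boundary map ∂_1: C_1 → C_0 is given by ∂[p,q] = [q] − [p]. For instance
  ∂[v_3,v_5] = [v_5] − [v_3].
The 9×27 boundary matrix has rank 8 and Smith normal form diag(1,1,1,1,1,1,1,1).

∂_2: C_2 → C_1 maps a triangle to the signed sum of its edges. For instance
  ∂[v_0,v_1,v_4] = [v_1,v_4] − [v_0,v_4] + [v_0,v_1],
  ∂[v_0,v_5,v_7] = [v_5,v_7] − [v_0,v_7] + [v_0,v_5].
This gives a 27×18 integer matrix of rank 18; reducing to Smith normal form yields diagonal entries (1,1,1,1,1,1,1,1,1,1,1,1,1,1,1,1,1,2).

Reading off H_k = ker ∂_k / im ∂_{k+1}:

  H_0: rank C_0 − rank ∂_1 = 9 − 8 = 1, and the invariant factors of ∂_1 are all 1, so H_0 ≅ Z.
  H_1: rank ker ∂_1 − rank ∂_2 = (27 − 8) − 18 = 1, and ∂_2 has invariant factor 2 > 1, so H_1 ≅ Z ⊕ Z/2Z.
  H_2: rank ker ∂_2 − rank ∂_3 = (18 − 18) − 0 = 0, and there is no ∂_3, so H_2 ≅ 0.

As a check, the Euler characteristic is 9 − 27 + 18 = 0, which agrees with 1 − 1 + 0 = 0.

Hence the Betti numbers are b_0 = 1, b_1 = 1, b_2 = 0.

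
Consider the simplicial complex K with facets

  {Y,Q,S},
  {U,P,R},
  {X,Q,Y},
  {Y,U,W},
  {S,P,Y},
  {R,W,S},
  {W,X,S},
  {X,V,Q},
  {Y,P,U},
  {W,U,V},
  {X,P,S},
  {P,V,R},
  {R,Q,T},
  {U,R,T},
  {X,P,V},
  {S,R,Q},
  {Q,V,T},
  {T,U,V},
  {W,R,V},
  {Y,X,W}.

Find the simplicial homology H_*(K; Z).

K has 10 vertices, 30 edges, 20 triangles.
rank ∂_0 = 0, rank ∂_1 = 9 ⇒ b_0 = 10 − 0 − 9 = 1; all invariant factors of ∂_1 are 1 so no torsion. So H_0 ≅ Z.
rank ∂_1 = 9, rank ∂_2 = 20 ⇒ b_1 = 30 − 9 − 20 = 1; ∂_2 has invariant factor(s) [2] giving torsion. So H_1 ≅ Z × Z/2.
rank ∂_2 = 20, rank ∂_3 = 0 ⇒ b_2 = 20 − 20 − 0 = 0. So H_2 ≅ 0.

H_0 = Z,  H_1 = Z × Z/2,  H_2 = 0.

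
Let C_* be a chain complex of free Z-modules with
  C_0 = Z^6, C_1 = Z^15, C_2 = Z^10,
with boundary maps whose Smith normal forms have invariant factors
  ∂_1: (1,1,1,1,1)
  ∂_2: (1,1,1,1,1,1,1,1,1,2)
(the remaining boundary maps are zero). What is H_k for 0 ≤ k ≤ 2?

H_0: b_0 = 6 − 0 − 5 = 1; torsion from ∂_1 factors > 1: none. So H_0 ≅ Z.
H_1: b_1 = 15 − 5 − 10 = 0; torsion from ∂_2 factors > 1: [2]. So H_1 ≅ Z/2.
H_2: b_2 = 10 − 10 − 0 = 0; torsion from ∂_3 factors > 1: none. So H_2 ≅ 0.

H_0 ≅ Z,  H_1 ≅ Z/2,  H_2 = 0.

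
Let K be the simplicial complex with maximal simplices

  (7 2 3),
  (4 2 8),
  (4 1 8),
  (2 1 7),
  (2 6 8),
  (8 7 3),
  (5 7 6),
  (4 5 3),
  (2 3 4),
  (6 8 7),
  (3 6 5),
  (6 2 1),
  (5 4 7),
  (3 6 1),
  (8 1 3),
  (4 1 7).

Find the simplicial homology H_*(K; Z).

Order the vertices as 1 < 2 < 3 < 4 < 5 < 6 < 7 < 8. Listing each simplex with vertices in this order, K has dimension 2 with simplices:

  0-simplices (8): [1], [2], [3], [4], [5], [6], [7], [8]
  1-simplices (24): (24 of them)
  2-simplices (16): [1,2,6], [1,2,7], [1,3,6], [1,3,8], [1,4,7], [1,4,8], [2,3,4], [2,3,7], [2,4,8], [2,6,8], [3,4,5], [3,5,6], [3,7,8], [4,5,7], [5,6,7], [6,7,8]

Hence C_0 ≅ Z^8, C_1 ≅ Z^24, C_2 ≅ Z^16.

∂_1: C_1 → C_0 is given by ∂[p,q] = [q] − [p]. For instance
  ∂[1,2] = [2] − [1].
This gives a 8×24 integer matrix of rank 7; reducing to Smith normal form yields diagonal entries (1,1,1,1,1,1,1).

The boundary map ∂_2: C_2 → C_1 acts by ∂[p,q,r] = [q,r] − [p,r] + [p,q]. For instance
  ∂[5,6,7] = [6,7] − [5,7] + [5,6],
  ∂[3,7,8] = [7,8] − [3,8] + [3,7].
As a 24×16 matrix over Z this has rank 15, with invariant factors (1,1,1,1,1,1,1,1,1,1,1,1,1,1,1).

Now H_k = ker ∂_k / im ∂_{k+1}, so:

  H_0: rank C_0 − rank ∂_1 = 8 − 7 = 1, and the invariant factors of ∂_1 are all 1, so H_0 = Z.
  H_1: rank ker ∂_1 − rank ∂_2 = (24 − 7) − 15 = 2, and the invariant factors of ∂_2 are all 1, so H_1 = Z^2.
  H_2: rank ker ∂_2 − rank ∂_3 = (16 − 15) − 0 = 1, and there is no ∂_3, so H_2 = Z.

H_0 ≅ Z,  H_1 ≅ Z^2,  H_2 ≅ Z.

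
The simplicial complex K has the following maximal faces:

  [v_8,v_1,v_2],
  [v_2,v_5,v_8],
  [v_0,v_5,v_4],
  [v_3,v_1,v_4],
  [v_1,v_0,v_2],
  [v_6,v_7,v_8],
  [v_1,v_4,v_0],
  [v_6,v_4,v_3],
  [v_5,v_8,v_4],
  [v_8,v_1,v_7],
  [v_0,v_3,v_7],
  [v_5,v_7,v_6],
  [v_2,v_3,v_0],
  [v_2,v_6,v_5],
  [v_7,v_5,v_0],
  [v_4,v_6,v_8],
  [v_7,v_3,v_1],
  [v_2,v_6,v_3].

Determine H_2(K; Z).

Take the total order v_0 < v_1 < v_2 < v_3 < v_4 < v_5 < v_6 < v_7 < v_8 on the vertex set. Then K (dimension 2) consists of the simplices:

  0-simplices (9): [v_0], [v_1], [v_2], [v_3], [v_4], [v_5], [v_6], [v_7], [v_8]
  1-simplices (27): (27 of them)
  2-simplices (18): (18 of them)

giving chain groups C_0 ≅ Z^9, C_1 ≅ Z^27, C_2 ≅ Z^18.

Boundary ∂_1: C_1 → C_0 maps an edge to its endpoints' difference, ∂[p,q] = q − p.
This gives a 9×27 integer matrix of rank 8; reducing to Smith normal form yields diagonal entries (1,1,1,1,1,1,1,1).

Boundary ∂_2: C_2 → C_1 acts by ∂[p,q,r] = [q,r] − [p,r] + [p,q]. For instance
  ∂[v_2,v_3,v_6] = [v_3,v_6] − [v_2,v_6] + [v_2,v_3],
  ∂[v_2,v_5,v_8] = [v_5,v_8] − [v_2,v_8] + [v_2,v_5].
This gives a 27×18 integer matrix of rank 18; reducing to Smith normal form yields diagonal entries (1,1,1,1,1,1,1,1,1,1,1,1,1,1,1,1,1,2).

From H_k ≅ ker(∂_k) / im(∂_{k+1}) we obtain:

  H_2: rank ker ∂_2 − rank ∂_3 = (18 − 18) − 0 = 0, and there is no ∂_3, so H_2 = 0.

H_2 = 0.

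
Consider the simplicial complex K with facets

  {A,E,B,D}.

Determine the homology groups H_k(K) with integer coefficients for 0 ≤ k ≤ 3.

Take the total order A < B < D < E on the vertex set. Then K (dimension 3) consists of the simplices:

  0-simplices (4): A, B, D, E
  1-simplices (6): AB, AD, AE, BD, BE, DE
  2-simplices (4): ABD, ABE, ADE, BDE
  3-simplices (1): ABDE

giving chain groups C_0 ≅ Z^4, C_1 ≅ Z^6, C_2 ≅ Z^4, C_3 ≅ Z^1.

Boundary ∂_1: C_1 → C_0 maps an edge to its endpoints' difference, ∂[p,q] = q − p. For instance
  ∂DE = E − D.
As a 4×6 matrix over Z this has rank 3, with invariant factors (1,1,1).

Boundary ∂_2: C_2 → C_1 acts by ∂[p,q,r] = [q,r] − [p,r] + [p,q]. For instance
  ∂ABD = BD − AD + AB,
  ∂BDE = DE − BE + BD.
This gives a 6×4 integer matrix of rank 3; reducing to Smith normal form yields diagonal entries (1,1,1).

∂_3: C_3 → C_2 sends each 3-simplex σ to the alternating sum Σ_i (−1)^i (σ with its i-th vertex removed). For instance
  ∂ABDE = BDE − ADE + ABE − ABD.
The resulting 4×1 matrix has rank 1, and its Smith normal form has invariant factors (1).

From H_k ≅ ker(∂_k) / im(∂_{k+1}) we obtain:

  H_0: rank C_0 − rank ∂_1 = 4 − 3 = 1, and the invariant factors of ∂_1 are all 1, so H_0 = Z.
  H_1: rank ker ∂_1 − rank ∂_2 = (6 − 3) − 3 = 0, and the invariant factors of ∂_2 are all 1, so H_1 = 0.
  H_2: rank ker ∂_2 − rank ∂_3 = (4 − 3) − 1 = 0, and the invariant factors of ∂_3 are all 1, so H_2 = 0.
  H_3: rank ker ∂_3 − rank ∂_4 = (1 − 1) − 0 = 0, and there is no ∂_4, so H_3 = 0.

As a check, the Euler characteristic is 4 − 6 + 4 − 1 = 1, which agrees with 1 − 0 + 0 − 0 = 1.

H_0 = Z,  H_1 = 0,  H_2 = 0,  H_3 = 0.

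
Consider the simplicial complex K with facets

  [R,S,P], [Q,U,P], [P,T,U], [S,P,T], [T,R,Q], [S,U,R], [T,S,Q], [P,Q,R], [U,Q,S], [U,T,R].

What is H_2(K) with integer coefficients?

We work with the vertex ordering P < Q < R < S < T < U. The simplices of K, each written with vertices in increasing order, are:

  0-simplices (6): P, Q, R, S, T, U
  1-simplices (15): PQ, PR, PS, PT, PU, QR, QS, QT, QU, RS, RT, RU, ST, SU, TU
  2-simplices (10): PQR, PQU, PRS, PST, PTU, QRT, QST, QSU, RSU, RTU

giving chain groups C_0 ≅ Z^6, C_1 ≅ Z^15, C_2 ≅ Z^10.

Boundary ∂_1: C_1 → C_0 sends each edge [p,q] (with p < q) to q − p.
As a 6×15 matrix over Z this has rank 5, with invariant factors (1,1,1,1,1).

Boundary ∂_2: C_2 → C_1 maps a triangle to the signed sum of its edges. For instance
  ∂PQU = QU − PU + PQ,
  ∂PST = ST − PT + PS.
The 15×10 boundary matrix has rank 10 and Smith normal form diag(1,1,1,1,1,1,1,1,1,2).

From H_k ≅ ker(∂_k) / im(∂_{k+1}) we obtain:

  H_2: rank ker ∂_2 − rank ∂_3 = (10 − 10) − 0 = 0, and there is no ∂_3, so H_2 ≅ 0.

(K is a triangulation of the real projective plane RP^2.)

H_2 = 0.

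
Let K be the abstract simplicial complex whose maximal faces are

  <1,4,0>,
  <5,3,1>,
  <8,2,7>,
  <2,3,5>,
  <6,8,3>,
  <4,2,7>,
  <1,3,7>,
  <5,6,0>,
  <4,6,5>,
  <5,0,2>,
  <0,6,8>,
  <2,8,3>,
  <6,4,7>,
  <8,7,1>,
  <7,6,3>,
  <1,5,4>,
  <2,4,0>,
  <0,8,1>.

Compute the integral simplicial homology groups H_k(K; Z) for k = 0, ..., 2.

H_0 ≅ Z,  H_1 ≅ Z × Z/2,  H_2 = 0.

Order the vertices as 0 < 1 < 2 < 3 < 4 < 5 < 6 < 7 < 8. Listing each simplex with vertices in this order, K has dimension 2 with simplices:

  0-simplices (9): [0], [1], [2], [3], [4], [5], [6], [7], [8]
  1-simplices (27): (27 of them)
  2-simplices (18): [0,1,4], [0,1,8], [0,2,4], [0,2,5], [0,5,6], [0,6,8], [1,3,5], [1,3,7], [1,4,5], [1,7,8], [2,3,5], [2,3,8], [2,4,7], [2,7,8], [3,6,7], [3,6,8], [4,5,6], [4,6,7]

Hence C_0 ≅ Z^9, C_1 ≅ Z^27, C_2 ≅ Z^18.

∂_1: C_1 → C_0 maps an edge to its endpoints' difference, ∂[p,q] = q − p. For instance
  ∂[1,7] = [7] − [1].
The 9×27 boundary matrix has rank 8 and Smith normal form diag(1,1,1,1,1,1,1,1).

∂_2: C_2 → C_1 maps a triangle to the signed sum of its edges. For instance
  ∂[2,4,7] = [4,7] − [2,7] + [2,4],
  ∂[2,3,5] = [3,5] − [2,5] + [2,3].
This gives a 27×18 integer matrix of rank 18; reducing to Smith normal form yields diagonal entries (1,1,1,1,1,1,1,1,1,1,1,1,1,1,1,1,1,2).

Now H_k = ker ∂_k / im ∂_{k+1}, so:

  H_0: rank C_0 − rank ∂_1 = 9 − 8 = 1, and the invariant factors of ∂_1 are all 1, so H_0 = Z.
  H_1: rank ker ∂_1 − rank ∂_2 = (27 − 8) − 18 = 1, and ∂_2 has invariant factor 2 > 1, so H_1 = Z × Z/2.
  H_2: rank ker ∂_2 − rank ∂_3 = (18 − 18) − 0 = 0, and there is no ∂_3, so H_2 = 0.

As a check, the Euler characteristic is 9 − 27 + 18 = 0, which agrees with 1 − 1 + 0 = 0.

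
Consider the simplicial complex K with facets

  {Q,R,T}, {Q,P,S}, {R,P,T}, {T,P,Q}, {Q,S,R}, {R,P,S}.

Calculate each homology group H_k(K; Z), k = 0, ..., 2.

We work with the vertex ordering P < Q < R < S < T. The simplices of K, each written with vertices in increasing order, are:

  0-simplices (5): P, Q, R, S, T
  1-simplices (9): PQ, PR, PS, PT, QR, QS, QT, RS, RT
  2-simplices (6): PQS, PQT, PRS, PRT, QRS, QRT

Hence C_0 ≅ Z^5, C_1 ≅ Z^9, C_2 ≅ Z^6.

Boundary ∂_1: C_1 → C_0 sends each edge [p,q] (with p < q) to q − p. For instance
  ∂PT = T − P.
This gives a 5×9 integer matrix of rank 4; reducing to Smith normal form yields diagonal entries (1,1,1,1).

The boundary map ∂_2: C_2 → C_1 sends each 2-simplex [p,q,r] to [q,r] − [p,r] + [p,q]. For instance
  ∂PQT = QT − PT + PQ,
  ∂PRS = RS − PS + PR.
The 9×6 boundary matrix has rank 5 and Smith normal form diag(1,1,1,1,1).

Now H_k = ker ∂_k / im ∂_{k+1}, so:

  H_0: rank C_0 − rank ∂_1 = 5 − 4 = 1, and the invariant factors of ∂_1 are all 1, so H_0 = Z.
  H_1: rank ker ∂_1 − rank ∂_2 = (9 − 4) − 5 = 0, and the invariant factors of ∂_2 are all 1, so H_1 = 0.
  H_2: rank ker ∂_2 − rank ∂_3 = (6 − 5) − 0 = 1, and there is no ∂_3, so H_2 = Z.

As a check, the Euler characteristic is 5 − 9 + 6 = 2, which agrees with 1 − 0 + 1 = 2.

H_0 ≅ Z,  H_1 = 0,  H_2 ≅ Z.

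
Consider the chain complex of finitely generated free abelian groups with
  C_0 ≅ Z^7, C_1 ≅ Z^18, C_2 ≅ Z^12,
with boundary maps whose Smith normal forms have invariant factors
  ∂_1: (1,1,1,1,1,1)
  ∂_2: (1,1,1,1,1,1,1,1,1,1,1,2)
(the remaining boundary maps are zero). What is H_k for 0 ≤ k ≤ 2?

H_0: b_0 = 7 − 0 − 6 = 1; torsion from ∂_1 factors > 1: none. So H_0 ≅ Z.
H_1: b_1 = 18 − 6 − 12 = 0; torsion from ∂_2 factors > 1: [2]. So H_1 ≅ Z/2.
H_2: b_2 = 12 − 12 − 0 = 0; torsion from ∂_3 factors > 1: none. So H_2 ≅ 0.

H_0 ≅ Z,  H_1 ≅ Z/2,  H_2 = 0.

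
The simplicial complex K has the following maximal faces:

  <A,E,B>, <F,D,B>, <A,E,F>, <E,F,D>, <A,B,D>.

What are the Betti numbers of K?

b_0 = 1, b_1 = 1, b_2 = 0.

K has 5 vertices, 10 edges, 5 triangles.
rank ∂_0 = 0, rank ∂_1 = 4 ⇒ b_0 = 5 − 0 − 4 = 1; all invariant factors of ∂_1 are 1 so no torsion. So H_0 ≅ Z.
rank ∂_1 = 4, rank ∂_2 = 5 ⇒ b_1 = 10 − 4 − 5 = 1; all invariant factors of ∂_2 are 1 so no torsion. So H_1 ≅ Z.
rank ∂_2 = 5, rank ∂_3 = 0 ⇒ b_2 = 5 − 5 − 0 = 0. So H_2 ≅ 0.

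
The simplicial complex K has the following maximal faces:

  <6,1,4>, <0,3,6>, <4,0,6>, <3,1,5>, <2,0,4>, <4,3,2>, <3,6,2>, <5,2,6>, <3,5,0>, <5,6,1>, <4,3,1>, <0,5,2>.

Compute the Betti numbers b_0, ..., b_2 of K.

b_0 = 1, b_1 = 0, b_2 = 0.

Take the total order 0 < 1 < 2 < 3 < 4 < 5 < 6 on the vertex set. Then K (dimension 2) consists of the simplices:

  0-simplices (7): [0], [1], [2], [3], [4], [5], [6]
  1-simplices (18): [0,2], [0,3], [0,4], [0,5], [0,6], [1,3], [1,4], [1,5], [1,6], [2,3], [2,4], [2,5], [2,6], [3,4], [3,5], [3,6], [4,6], [5,6]
  2-simplices (12): [0,2,4], [0,2,5], [0,3,5], [0,3,6], [0,4,6], [1,3,4], [1,3,5], [1,4,6], [1,5,6], [2,3,4], [2,3,6], [2,5,6]

so the chain groups are C_0 ≅ Z^7, C_1 ≅ Z^18, C_2 ≅ Z^12.

∂_1: C_1 → C_0 is given by ∂[p,q] = [q] − [p].
The resulting 7×18 matrix has rank 6, and its Smith normal form has invariant factors (1,1,1,1,1,1).

The boundary map ∂_2: C_2 → C_1 maps a triangle to the signed sum of its edges. For instance
  ∂[0,3,5] = [3,5] − [0,5] + [0,3],
  ∂[1,3,5] = [3,5] − [1,5] + [1,3].
This gives a 18×12 integer matrix of rank 12; reducing to Smith normal form yields diagonal entries (1,1,1,1,1,1,1,1,1,1,1,2).

Now H_k = ker ∂_k / im ∂_{k+1}, so:

  H_0: rank C_0 − rank ∂_1 = 7 − 6 = 1, and the invariant factors of ∂_1 are all 1, so H_0 ≅ Z.
  H_1: rank ker ∂_1 − rank ∂_2 = (18 − 6) − 12 = 0, and ∂_2 has invariant factor 2 > 1, so H_1 ≅ Z/2.
  H_2: rank ker ∂_2 − rank ∂_3 = (12 − 12) − 0 = 0, and there is no ∂_3, so H_2 ≅ 0.

Hence the Betti numbers are b_0 = 1, b_1 = 0, b_2 = 0.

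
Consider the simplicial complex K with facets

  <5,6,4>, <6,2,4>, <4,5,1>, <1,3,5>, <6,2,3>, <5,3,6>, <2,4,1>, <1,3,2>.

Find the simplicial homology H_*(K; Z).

Fix the vertex order 1 < 2 < 3 < 4 < 5 < 6 and write every simplex with vertices in increasing order. Then dim K = 2 and the simplices of K are:

  0-simplices (6): [1], [2], [3], [4], [5], [6]
  1-simplices (12): [1,2], [1,3], [1,4], [1,5], [2,3], [2,4], [2,6], [3,5], [3,6], [4,5], [4,6], [5,6]
  2-simplices (8): [1,2,3], [1,2,4], [1,3,5], [1,4,5], [2,3,6], [2,4,6], [3,5,6], [4,5,6]

so the chain groups are C_0 ≅ Z^6, C_1 ≅ Z^12, C_2 ≅ Z^8.

The boundary map ∂_1: C_1 → C_0 maps an edge to its endpoints' difference, ∂[p,q] = q − p.
The 6×12 boundary matrix has rank 5 and Smith normal form diag(1,1,1,1,1).

The boundary map ∂_2: C_2 → C_1 maps a triangle to the signed sum of its edges. For instance
  ∂[2,4,6] = [4,6] − [2,6] + [2,4],
  ∂[1,4,5] = [4,5] − [1,5] + [1,4].
As a 12×8 matrix over Z this has rank 7, with invariant factors (1,1,1,1,1,1,1).

From H_k ≅ ker(∂_k) / im(∂_{k+1}) we obtain:

  H_0: rank C_0 − rank ∂_1 = 6 − 5 = 1, and the invariant factors of ∂_1 are all 1, so H_0 = Z.
  H_1: rank ker ∂_1 − rank ∂_2 = (12 − 5) − 7 = 0, and the invariant factors of ∂_2 are all 1, so H_1 = 0.
  H_2: rank ker ∂_2 − rank ∂_3 = (8 − 7) − 0 = 1, and there is no ∂_3, so H_2 = Z.

H_0 = Z,  H_1 = 0,  H_2 = Z.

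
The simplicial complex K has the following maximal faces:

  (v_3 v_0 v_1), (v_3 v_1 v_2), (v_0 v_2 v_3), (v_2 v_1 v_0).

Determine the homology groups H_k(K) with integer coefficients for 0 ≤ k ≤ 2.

We work with the vertex ordering v_0 < v_1 < v_2 < v_3. The simplices of K, each written with vertices in increasing order, are:

  0-simplices (4): [v_0], [v_1], [v_2], [v_3]
  1-simplices (6): [v_0,v_1], [v_0,v_2], [v_0,v_3], [v_1,v_2], [v_1,v_3], [v_2,v_3]
  2-simplices (4): [v_0,v_1,v_2], [v_0,v_1,v_3], [v_0,v_2,v_3], [v_1,v_2,v_3]

so the chain groups are C_0 ≅ Z^4, C_1 ≅ Z^6, C_2 ≅ Z^4.

∂_1: C_1 → C_0 maps an edge to its endpoints' difference, ∂[p,q] = q − p.
This gives a 4×6 integer matrix of rank 3; reducing to Smith normal form yields diagonal entries (1,1,1).

The boundary map ∂_2: C_2 → C_1 sends each 2-simplex [p,q,r] to [q,r] − [p,r] + [p,q]. For instance
  ∂[v_1,v_2,v_3] = [v_2,v_3] − [v_1,v_3] + [v_1,v_2],
  ∂[v_0,v_1,v_3] = [v_1,v_3] − [v_0,v_3] + [v_0,v_1].
The resulting 6×4 matrix has rank 3, and its Smith normal form has invariant factors (1,1,1).

Reading off H_k = ker ∂_k / im ∂_{k+1}:

  H_0: rank C_0 − rank ∂_1 = 4 − 3 = 1, and the invariant factors of ∂_1 are all 1, so H_0 ≅ Z.
  H_1: rank ker ∂_1 − rank ∂_2 = (6 − 3) − 3 = 0, and the invariant factors of ∂_2 are all 1, so H_1 ≅ 0.
  H_2: rank ker ∂_2 − rank ∂_3 = (4 − 3) − 0 = 1, and there is no ∂_3, so H_2 ≅ Z.

H_0 = Z,  H_1 = 0,  H_2 = Z.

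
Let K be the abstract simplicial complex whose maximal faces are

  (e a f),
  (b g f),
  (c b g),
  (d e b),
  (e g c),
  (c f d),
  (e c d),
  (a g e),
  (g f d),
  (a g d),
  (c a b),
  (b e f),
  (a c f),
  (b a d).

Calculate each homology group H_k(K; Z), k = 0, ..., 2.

H_0 = Z,  H_1 = Z^2,  H_2 = Z.

Take the total order a < b < c < d < e < f < g on the vertex set. Then K (dimension 2) consists of the simplices:

  0-simplices (7): a, b, c, d, e, f, g
  1-simplices (21): ab, ac, ad, ae, af, ag, bc, bd, be, bf, bg, cd, ce, cf, cg, de, df, dg, ef, eg, fg
  2-simplices (14): abc, abd, acf, adg, aef, aeg, bcg, bde, bef, bfg, cde, cdf, ceg, dfg

Hence C_0 ≅ Z^7, C_1 ≅ Z^21, C_2 ≅ Z^14.

Boundary ∂_1: C_1 → C_0 is given by ∂[p,q] = [q] − [p]. For instance
  ∂be = e − b.
This gives a 7×21 integer matrix of rank 6; reducing to Smith normal form yields diagonal entries (1,1,1,1,1,1).

Boundary ∂_2: C_2 → C_1 maps a triangle to the signed sum of its edges. For instance
  ∂ceg = eg − cg + ce,
  ∂cdf = df − cf + cd.
The resulting 21×14 matrix has rank 13, and its Smith normal form has invariant factors (1,1,1,1,1,1,1,1,1,1,1,1,1).

From H_k ≅ ker(∂_k) / im(∂_{k+1}) we obtain:

  H_0: rank C_0 − rank ∂_1 = 7 − 6 = 1, and the invariant factors of ∂_1 are all 1, so H_0 ≅ Z.
  H_1: rank ker ∂_1 − rank ∂_2 = (21 − 6) − 13 = 2, and the invariant factors of ∂_2 are all 1, so H_1 ≅ Z^2.
  H_2: rank ker ∂_2 − rank ∂_3 = (14 − 13) − 0 = 1, and there is no ∂_3, so H_2 ≅ Z.

As a check, the Euler characteristic is 7 − 21 + 14 = 0, which agrees with 1 − 2 + 1 = 0.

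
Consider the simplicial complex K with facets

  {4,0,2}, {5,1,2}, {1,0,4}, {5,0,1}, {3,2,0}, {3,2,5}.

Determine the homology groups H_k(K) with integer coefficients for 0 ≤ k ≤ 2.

H_0 ≅ Z,  H_1 ≅ Z,  H_2 = 0.

Order the vertices as 0 < 1 < 2 < 3 < 4 < 5. Listing each simplex with vertices in this order, K has dimension 2 with simplices:

  0-simplices (6): [0], [1], [2], [3], [4], [5]
  1-simplices (12): [0,1], [0,2], [0,3], [0,4], [0,5], [1,2], [1,4], [1,5], [2,3], [2,4], [2,5], [3,5]
  2-simplices (6): [0,1,4], [0,1,5], [0,2,3], [0,2,4], [1,2,5], [2,3,5]

so the chain groups are C_0 ≅ Z^6, C_1 ≅ Z^12, C_2 ≅ Z^6.

The boundary map ∂_1: C_1 → C_0 sends each edge [p,q] (with p < q) to q − p. For instance
  ∂[0,1] = [1] − [0].
This gives a 6×12 integer matrix of rank 5; reducing to Smith normal form yields diagonal entries (1,1,1,1,1).

The boundary map ∂_2: C_2 → C_1 sends each 2-simplex [p,q,r] to [q,r] − [p,r] + [p,q]. For instance
  ∂[2,3,5] = [3,5] − [2,5] + [2,3],
  ∂[0,1,5] = [1,5] − [0,5] + [0,1].
The resulting 12×6 matrix has rank 6, and its Smith normal form has invariant factors (1,1,1,1,1,1).

Now H_k = ker ∂_k / im ∂_{k+1}, so:

  H_0: rank C_0 − rank ∂_1 = 6 − 5 = 1, and the invariant factors of ∂_1 are all 1, so H_0 ≅ Z.
  H_1: rank ker ∂_1 − rank ∂_2 = (12 − 5) − 6 = 1, and the invariant factors of ∂_2 are all 1, so H_1 ≅ Z.
  H_2: rank ker ∂_2 − rank ∂_3 = (6 − 6) − 0 = 0, and there is no ∂_3, so H_2 ≅ 0.

As a check, the Euler characteristic is 6 − 12 + 6 = 0, which agrees with 1 − 1 + 0 = 0.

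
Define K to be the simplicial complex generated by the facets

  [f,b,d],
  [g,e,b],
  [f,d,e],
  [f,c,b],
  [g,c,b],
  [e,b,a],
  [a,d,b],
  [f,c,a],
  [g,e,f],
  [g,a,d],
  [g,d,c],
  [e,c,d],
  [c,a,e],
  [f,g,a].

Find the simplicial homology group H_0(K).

H_0 ≅ Z.

Order the vertices as a < b < c < d < e < f < g. Listing each simplex with vertices in this order, K has dimension 2 with simplices:

  0-simplices (7): a, b, c, d, e, f, g
  1-simplices (21): ab, ac, ad, ae, af, ag, bc, bd, be, bf, bg, cd, ce, cf, cg, de, df, dg, ef, eg, fg
  2-simplices (14): abd, abe, ace, acf, adg, afg, bcf, bcg, bdf, beg, cde, cdg, def, efg

Hence C_0 ≅ Z^7, C_1 ≅ Z^21, C_2 ≅ Z^14.

The boundary map ∂_1: C_1 → C_0 sends each edge [p,q] (with p < q) to q − p.
As a 7×21 matrix over Z this has rank 6, with invariant factors (1,1,1,1,1,1).

The boundary map ∂_2: C_2 → C_1 maps a triangle to the signed sum of its edges. For instance
  ∂afg = fg − ag + af,
  ∂abd = bd − ad + ab.
The resulting 21×14 matrix has rank 13, and its Smith normal form has invariant factors (1,1,1,1,1,1,1,1,1,1,1,1,1).

Computing H_k = (kernel of ∂_k) / (image of ∂_{k+1}):

  H_0: rank C_0 − rank ∂_1 = 7 − 6 = 1, and the invariant factors of ∂_1 are all 1, so H_0 ≅ Z.

(K is a triangulation of the torus T^2.)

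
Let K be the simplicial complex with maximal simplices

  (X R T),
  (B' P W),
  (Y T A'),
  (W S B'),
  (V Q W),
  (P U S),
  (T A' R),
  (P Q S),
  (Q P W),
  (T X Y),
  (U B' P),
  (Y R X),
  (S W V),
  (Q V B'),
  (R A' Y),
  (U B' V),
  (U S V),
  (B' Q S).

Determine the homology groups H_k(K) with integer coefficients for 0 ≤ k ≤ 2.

Order the vertices as P < Q < R < S < T < U < V < W < X < Y < A' < B'. Listing each simplex with vertices in this order, K has dimension 2 with simplices:

  0-simplices (12): [P], [Q], [R], [S], [T], [U], [V], [W], [X], [Y], [A'], [B']
  1-simplices (27): (27 of them)
  2-simplices (18): (18 of them)

giving chain groups C_0 ≅ Z^12, C_1 ≅ Z^27, C_2 ≅ Z^18.

The boundary map ∂_1: C_1 → C_0 sends each edge [p,q] (with p < q) to q − p. For instance
  ∂[T,Y] = [Y] − [T].
The 12×27 boundary matrix has rank 10 and Smith normal form diag(1,1,1,1,1,1,1,1,1,1).

The boundary map ∂_2: C_2 → C_1 acts by ∂[p,q,r] = [q,r] − [p,r] + [p,q]. For instance
  ∂[Q,V,B'] = [V,B'] − [Q,B'] + [Q,V],
  ∂[R,T,X] = [T,X] − [R,X] + [R,T].
This gives a 27×18 integer matrix of rank 17; reducing to Smith normal form yields diagonal entries (1,1,1,1,1,1,1,1,1,1,1,1,1,1,1,1,2).

Computing H_k = (kernel of ∂_k) / (image of ∂_{k+1}):

  H_0: rank C_0 − rank ∂_1 = 12 − 10 = 2, and the invariant factors of ∂_1 are all 1, so H_0 = Z^2.
  H_1: rank ker ∂_1 − rank ∂_2 = (27 − 10) − 17 = 0, and ∂_2 has invariant factor 2 > 1, so H_1 = Z/2Z.
  H_2: rank ker ∂_2 − rank ∂_3 = (18 − 17) − 0 = 1, and there is no ∂_3, so H_2 = Z.

As a check, the Euler characteristic is 12 − 27 + 18 = 3, which agrees with 2 − 0 + 1 = 3.
(K is a triangulation of the disjoint union of the real projective plane RP^2 and the 2-sphere S^2.)

H_0 = Z^2,  H_1 = Z/2Z,  H_2 = Z.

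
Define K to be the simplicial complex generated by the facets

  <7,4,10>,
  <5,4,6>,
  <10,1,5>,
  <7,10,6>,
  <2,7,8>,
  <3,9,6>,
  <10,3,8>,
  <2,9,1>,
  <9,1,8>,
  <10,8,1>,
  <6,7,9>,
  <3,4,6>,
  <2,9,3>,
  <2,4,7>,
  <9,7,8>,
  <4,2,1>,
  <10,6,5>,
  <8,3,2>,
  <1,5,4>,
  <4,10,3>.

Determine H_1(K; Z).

H_1 ≅ Z ⊕ Z/2Z.

Take the total order 1 < 2 < 3 < 4 < 5 < 6 < 7 < 8 < 9 < 10 on the vertex set. Then K (dimension 2) consists of the simplices:

  0-simplices (10): [1], [2], [3], [4], [5], [6], [7], [8], [9], [10]
  1-simplices (30): (30 of them)
  2-simplices (20): (20 of them)

giving chain groups C_0 ≅ Z^10, C_1 ≅ Z^30, C_2 ≅ Z^20.

The boundary map ∂_1: C_1 → C_0 sends each edge [p,q] (with p < q) to q − p. For instance
  ∂[8,10] = [10] − [8].
The 10×30 boundary matrix has rank 9 and Smith normal form diag(1,1,1,1,1,1,1,1,1).

Boundary ∂_2: C_2 → C_1 maps a triangle to the signed sum of its edges. For instance
  ∂[3,4,10] = [4,10] − [3,10] + [3,4],
  ∂[2,4,7] = [4,7] − [2,7] + [2,4].
As a 30×20 matrix over Z this has rank 20, with invariant factors (1,1,1,1,1,1,1,1,1,1,1,1,1,1,1,1,1,1,1,2).

From H_k ≅ ker(∂_k) / im(∂_{k+1}) we obtain:

  H_1: rank ker ∂_1 − rank ∂_2 = (30 − 9) − 20 = 1, and ∂_2 has invariant factor 2 > 1, so H_1 ≅ Z ⊕ Z/2Z.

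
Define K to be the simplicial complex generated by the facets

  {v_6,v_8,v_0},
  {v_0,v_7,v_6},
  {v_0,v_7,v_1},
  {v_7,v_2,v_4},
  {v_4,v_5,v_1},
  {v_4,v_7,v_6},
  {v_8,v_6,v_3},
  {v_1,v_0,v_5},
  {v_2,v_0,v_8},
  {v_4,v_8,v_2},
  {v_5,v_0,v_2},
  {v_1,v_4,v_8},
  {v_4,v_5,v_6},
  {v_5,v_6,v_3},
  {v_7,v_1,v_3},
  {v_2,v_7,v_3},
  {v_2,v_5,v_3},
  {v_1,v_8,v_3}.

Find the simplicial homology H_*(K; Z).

K has 9 vertices, 27 edges, 18 triangles.
rank ∂_0 = 0, rank ∂_1 = 8 ⇒ b_0 = 9 − 0 − 8 = 1; all invariant factors of ∂_1 are 1 so no torsion. So H_0 = Z.
rank ∂_1 = 8, rank ∂_2 = 17 ⇒ b_1 = 27 − 8 − 17 = 2; all invariant factors of ∂_2 are 1 so no torsion. So H_1 = Z^2.
rank ∂_2 = 17, rank ∂_3 = 0 ⇒ b_2 = 18 − 17 − 0 = 1. So H_2 = Z.

H_0 = Z,  H_1 = Z^2,  H_2 = Z.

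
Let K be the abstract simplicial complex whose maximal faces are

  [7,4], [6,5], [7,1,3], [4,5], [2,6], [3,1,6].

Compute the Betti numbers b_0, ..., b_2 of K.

K has 7 vertices, 9 edges, 2 triangles.
rank ∂_0 = 0, rank ∂_1 = 6 ⇒ b_0 = 7 − 0 − 6 = 1; all invariant factors of ∂_1 are 1 so no torsion. So H_0 = Z.
rank ∂_1 = 6, rank ∂_2 = 2 ⇒ b_1 = 9 − 6 − 2 = 1; all invariant factors of ∂_2 are 1 so no torsion. So H_1 = Z.
rank ∂_2 = 2, rank ∂_3 = 0 ⇒ b_2 = 2 − 2 − 0 = 0. So H_2 = 0.

b_0 = 1, b_1 = 1, b_2 = 0.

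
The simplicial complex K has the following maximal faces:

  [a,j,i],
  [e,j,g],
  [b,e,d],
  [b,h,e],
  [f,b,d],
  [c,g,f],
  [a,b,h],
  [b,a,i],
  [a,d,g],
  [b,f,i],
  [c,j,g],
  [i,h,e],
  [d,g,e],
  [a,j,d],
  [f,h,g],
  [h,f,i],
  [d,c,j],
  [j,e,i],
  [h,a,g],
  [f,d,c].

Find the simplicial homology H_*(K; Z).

Fix the vertex order a < b < c < d < e < f < g < h < i < j and write every simplex with vertices in increasing order. Then dim K = 2 and the simplices of K are:

  0-simplices (10): a, b, c, d, e, f, g, h, i, j
  1-simplices (30): ab, ad, ag, ah, ai, aj, bd, be, bf, bh, bi, cd, cf, cg, cj, de, df, dg, dj, eg, eh, ei, ej, fg, fh, fi, gh, gj, hi, ij
  2-simplices (20): abh, abi, adg, adj, agh, aij, bde, bdf, beh, bfi, cdf, cdj, cfg, cgj, deg, egj, ehi, eij, fgh, fhi

giving chain groups C_0 ≅ Z^10, C_1 ≅ Z^30, C_2 ≅ Z^20.

The boundary map ∂_1: C_1 → C_0 is given by ∂[p,q] = [q] − [p]. For instance
  ∂eh = h − e.
The 10×30 boundary matrix has rank 9 and Smith normal form diag(1,1,1,1,1,1,1,1,1).

Boundary ∂_2: C_2 → C_1 acts by ∂[p,q,r] = [q,r] − [p,r] + [p,q]. For instance
  ∂beh = eh − bh + be,
  ∂cdf = df − cf + cd.
The resulting 30×20 matrix has rank 20, and its Smith normal form has invariant factors (1,1,1,1,1,1,1,1,1,1,1,1,1,1,1,1,1,1,1,2).

From H_k ≅ ker(∂_k) / im(∂_{k+1}) we obtain:

  H_0: rank C_0 − rank ∂_1 = 10 − 9 = 1, and the invariant factors of ∂_1 are all 1, so H_0 ≅ Z.
  H_1: rank ker ∂_1 − rank ∂_2 = (30 − 9) − 20 = 1, and ∂_2 has invariant factor 2 > 1, so H_1 ≅ Z ⊕ Z/2.
  H_2: rank ker ∂_2 − rank ∂_3 = (20 − 20) − 0 = 0, and there is no ∂_3, so H_2 ≅ 0.

As a check, the Euler characteristic is 10 − 30 + 20 = 0, which agrees with 1 − 1 + 0 = 0.
(K is a triangulation of the Klein bottle.)

H_0 = Z,  H_1 = Z ⊕ Z/2,  H_2 = 0.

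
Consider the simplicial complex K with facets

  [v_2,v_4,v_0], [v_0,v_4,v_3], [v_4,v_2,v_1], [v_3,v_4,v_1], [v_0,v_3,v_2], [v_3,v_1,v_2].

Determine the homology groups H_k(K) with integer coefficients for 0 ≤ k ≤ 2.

H_0 = Z,  H_1 = 0,  H_2 = Z.

We work with the vertex ordering v_0 < v_1 < v_2 < v_3 < v_4. The simplices of K, each written with vertices in increasing order, are:

  0-simplices (5): [v_0], [v_1], [v_2], [v_3], [v_4]
  1-simplices (9): [v_0,v_2], [v_0,v_3], [v_0,v_4], [v_1,v_2], [v_1,v_3], [v_1,v_4], [v_2,v_3], [v_2,v_4], [v_3,v_4]
  2-simplices (6): [v_0,v_2,v_3], [v_0,v_2,v_4], [v_0,v_3,v_4], [v_1,v_2,v_3], [v_1,v_2,v_4], [v_1,v_3,v_4]

giving chain groups C_0 ≅ Z^5, C_1 ≅ Z^9, C_2 ≅ Z^6.

∂_1: C_1 → C_0 is given by ∂[p,q] = [q] − [p]. For instance
  ∂[v_1,v_3] = [v_3] − [v_1].
The 5×9 boundary matrix has rank 4 and Smith normal form diag(1,1,1,1).

The boundary map ∂_2: C_2 → C_1 maps a triangle to the signed sum of its edges. For instance
  ∂[v_0,v_3,v_4] = [v_3,v_4] − [v_0,v_4] + [v_0,v_3],
  ∂[v_1,v_2,v_3] = [v_2,v_3] − [v_1,v_3] + [v_1,v_2].
The 9×6 boundary matrix has rank 5 and Smith normal form diag(1,1,1,1,1).

From H_k ≅ ker(∂_k) / im(∂_{k+1}) we obtain:

  H_0: rank C_0 − rank ∂_1 = 5 − 4 = 1, and the invariant factors of ∂_1 are all 1, so H_0 ≅ Z.
  H_1: rank ker ∂_1 − rank ∂_2 = (9 − 4) − 5 = 0, and the invariant factors of ∂_2 are all 1, so H_1 ≅ 0.
  H_2: rank ker ∂_2 − rank ∂_3 = (6 − 5) − 0 = 1, and there is no ∂_3, so H_2 ≅ Z.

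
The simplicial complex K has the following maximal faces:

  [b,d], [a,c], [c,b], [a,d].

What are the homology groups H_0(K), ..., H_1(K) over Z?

H_0 = Z,  H_1 = Z.

Fix the vertex order a < b < c < d and write every simplex with vertices in increasing order. Then dim K = 1 and the simplices of K are:

  0-simplices (4): a, b, c, d
  1-simplices (4): ac, ad, bc, bd

giving chain groups C_0 ≅ Z^4, C_1 ≅ Z^4.

∂_1: C_1 → C_0 maps an edge to its endpoints' difference, ∂[p,q] = q − p.
The 4×4 boundary matrix has rank 3 and Smith normal form diag(1,1,1).

Reading off H_k = ker ∂_k / im ∂_{k+1}:

  H_0: rank C_0 − rank ∂_1 = 4 − 3 = 1, and the invariant factors of ∂_1 are all 1, so H_0 ≅ Z.
  H_1: rank ker ∂_1 − rank ∂_2 = (4 − 3) − 0 = 1, and there is no ∂_2, so H_1 ≅ Z.

(K is a triangulation of the circle S^1.)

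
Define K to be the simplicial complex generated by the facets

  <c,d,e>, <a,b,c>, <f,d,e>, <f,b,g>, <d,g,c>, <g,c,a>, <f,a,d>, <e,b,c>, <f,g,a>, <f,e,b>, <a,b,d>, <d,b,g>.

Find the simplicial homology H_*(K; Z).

H_0 = Z,  H_1 = Z/2,  H_2 = 0.

Order the vertices as a < b < c < d < e < f < g. Listing each simplex with vertices in this order, K has dimension 2 with simplices:

  0-simplices (7): a, b, c, d, e, f, g
  1-simplices (18): ab, ac, ad, af, ag, bc, bd, be, bf, bg, cd, ce, cg, de, df, dg, ef, fg
  2-simplices (12): abc, abd, acg, adf, afg, bce, bdg, bef, bfg, cde, cdg, def

Hence C_0 ≅ Z^7, C_1 ≅ Z^18, C_2 ≅ Z^12.

The boundary map ∂_1: C_1 → C_0 sends each edge [p,q] (with p < q) to q − p.
As a 7×18 matrix over Z this has rank 6, with invariant factors (1,1,1,1,1,1).

Boundary ∂_2: C_2 → C_1 acts by ∂[p,q,r] = [q,r] − [p,r] + [p,q]. For instance
  ∂bfg = fg − bg + bf,
  ∂afg = fg − ag + af.
As a 18×12 matrix over Z this has rank 12, with invariant factors (1,1,1,1,1,1,1,1,1,1,1,2).

Reading off H_k = ker ∂_k / im ∂_{k+1}:

  H_0: rank C_0 − rank ∂_1 = 7 − 6 = 1, and the invariant factors of ∂_1 are all 1, so H_0 ≅ Z.
  H_1: rank ker ∂_1 − rank ∂_2 = (18 − 6) − 12 = 0, and ∂_2 has invariant factor 2 > 1, so H_1 ≅ Z/2.
  H_2: rank ker ∂_2 − rank ∂_3 = (12 − 12) − 0 = 0, and there is no ∂_3, so H_2 ≅ 0.

(K is a triangulation of the real projective plane RP^2.)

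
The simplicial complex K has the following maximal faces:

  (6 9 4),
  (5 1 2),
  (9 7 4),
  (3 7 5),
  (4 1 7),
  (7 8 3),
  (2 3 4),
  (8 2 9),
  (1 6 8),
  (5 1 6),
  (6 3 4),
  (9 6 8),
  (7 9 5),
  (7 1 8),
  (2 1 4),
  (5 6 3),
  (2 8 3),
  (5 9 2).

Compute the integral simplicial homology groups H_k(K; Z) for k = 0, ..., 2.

Order the vertices as 1 < 2 < 3 < 4 < 5 < 6 < 7 < 8 < 9. Listing each simplex with vertices in this order, K has dimension 2 with simplices:

  0-simplices (9): [1], [2], [3], [4], [5], [6], [7], [8], [9]
  1-simplices (27): (27 of them)
  2-simplices (18): [1,2,4], [1,2,5], [1,4,7], [1,5,6], [1,6,8], [1,7,8], [2,3,4], [2,3,8], [2,5,9], [2,8,9], [3,4,6], [3,5,6], [3,5,7], [3,7,8], [4,6,9], [4,7,9], [5,7,9], [6,8,9]

giving chain groups C_0 ≅ Z^9, C_1 ≅ Z^27, C_2 ≅ Z^18.

Boundary ∂_1: C_1 → C_0 is given by ∂[p,q] = [q] − [p]. For instance
  ∂[1,6] = [6] − [1].
As a 9×27 matrix over Z this has rank 8, with invariant factors (1,1,1,1,1,1,1,1).

The boundary map ∂_2: C_2 → C_1 maps a triangle to the signed sum of its edges. For instance
  ∂[2,3,8] = [3,8] − [2,8] + [2,3],
  ∂[1,4,7] = [4,7] − [1,7] + [1,4].
This gives a 27×18 integer matrix of rank 17; reducing to Smith normal form yields diagonal entries (1,1,1,1,1,1,1,1,1,1,1,1,1,1,1,1,1).

Now H_k = ker ∂_k / im ∂_{k+1}, so:

  H_0: rank C_0 − rank ∂_1 = 9 − 8 = 1, and the invariant factors of ∂_1 are all 1, so H_0 = Z.
  H_1: rank ker ∂_1 − rank ∂_2 = (27 − 8) − 17 = 2, and the invariant factors of ∂_2 are all 1, so H_1 = Z^2.
  H_2: rank ker ∂_2 − rank ∂_3 = (18 − 17) − 0 = 1, and there is no ∂_3, so H_2 = Z.

H_0 = Z,  H_1 = Z^2,  H_2 = Z.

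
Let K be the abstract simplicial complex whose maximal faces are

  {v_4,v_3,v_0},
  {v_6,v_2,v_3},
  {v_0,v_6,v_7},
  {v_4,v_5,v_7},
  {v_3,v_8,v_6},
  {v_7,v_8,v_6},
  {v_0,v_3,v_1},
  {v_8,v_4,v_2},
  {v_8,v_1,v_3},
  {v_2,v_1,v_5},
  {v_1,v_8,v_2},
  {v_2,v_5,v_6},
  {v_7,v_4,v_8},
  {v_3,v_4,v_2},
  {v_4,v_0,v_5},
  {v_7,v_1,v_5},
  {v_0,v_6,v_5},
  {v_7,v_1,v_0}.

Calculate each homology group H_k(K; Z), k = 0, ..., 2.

We work with the vertex ordering v_0 < v_1 < v_2 < v_3 < v_4 < v_5 < v_6 < v_7 < v_8. The simplices of K, each written with vertices in increasing order, are:

  0-simplices (9): [v_0], [v_1], [v_2], [v_3], [v_4], [v_5], [v_6], [v_7], [v_8]
  1-simplices (27): (27 of them)
  2-simplices (18): (18 of them)

Hence C_0 ≅ Z^9, C_1 ≅ Z^27, C_2 ≅ Z^18.

∂_1: C_1 → C_0 is given by ∂[p,q] = [q] − [p].
As a 9×27 matrix over Z this has rank 8, with invariant factors (1,1,1,1,1,1,1,1).

The boundary map ∂_2: C_2 → C_1 maps a triangle to the signed sum of its edges. For instance
  ∂[v_1,v_3,v_8] = [v_3,v_8] − [v_1,v_8] + [v_1,v_3],
  ∂[v_0,v_4,v_5] = [v_4,v_5] − [v_0,v_5] + [v_0,v_4].
This gives a 27×18 integer matrix of rank 18; reducing to Smith normal form yields diagonal entries (1,1,1,1,1,1,1,1,1,1,1,1,1,1,1,1,1,2).

Computing H_k = (kernel of ∂_k) / (image of ∂_{k+1}):

  H_0: rank C_0 − rank ∂_1 = 9 − 8 = 1, and the invariant factors of ∂_1 are all 1, so H_0 = Z.
  H_1: rank ker ∂_1 − rank ∂_2 = (27 − 8) − 18 = 1, and ∂_2 has invariant factor 2 > 1, so H_1 = Z ⊕ Z/2.
  H_2: rank ker ∂_2 − rank ∂_3 = (18 − 18) − 0 = 0, and there is no ∂_3, so H_2 = 0.

As a check, the Euler characteristic is 9 − 27 + 18 = 0, which agrees with 1 − 1 + 0 = 0.

H_0 = Z,  H_1 = Z ⊕ Z/2,  H_2 = 0.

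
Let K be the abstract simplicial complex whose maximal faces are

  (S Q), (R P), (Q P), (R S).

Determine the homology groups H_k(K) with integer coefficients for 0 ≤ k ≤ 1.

H_0 = Z,  H_1 = Z.

K has 4 vertices, 4 edges.
rank ∂_0 = 0, rank ∂_1 = 3 ⇒ b_0 = 4 − 0 − 3 = 1; all invariant factors of ∂_1 are 1 so no torsion. So H_0 = Z.
rank ∂_1 = 3, rank ∂_2 = 0 ⇒ b_1 = 4 − 3 − 0 = 1. So H_1 = Z.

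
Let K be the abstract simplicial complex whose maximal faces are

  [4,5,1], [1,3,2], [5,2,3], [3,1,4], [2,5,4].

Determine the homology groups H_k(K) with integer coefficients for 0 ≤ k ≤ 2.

H_0 = Z,  H_1 = Z,  H_2 = 0.

We work with the vertex ordering 1 < 2 < 3 < 4 < 5. The simplices of K, each written with vertices in increasing order, are:

  0-simplices (5): [1], [2], [3], [4], [5]
  1-simplices (10): [1,2], [1,3], [1,4], [1,5], [2,3], [2,4], [2,5], [3,4], [3,5], [4,5]
  2-simplices (5): [1,2,3], [1,3,4], [1,4,5], [2,3,5], [2,4,5]

so the chain groups are C_0 ≅ Z^5, C_1 ≅ Z^10, C_2 ≅ Z^5.

∂_1: C_1 → C_0 is given by ∂[p,q] = [q] − [p]. For instance
  ∂[2,5] = [5] − [2].
This gives a 5×10 integer matrix of rank 4; reducing to Smith normal form yields diagonal entries (1,1,1,1).

∂_2: C_2 → C_1 acts by ∂[p,q,r] = [q,r] − [p,r] + [p,q]. For instance
  ∂[1,2,3] = [2,3] − [1,3] + [1,2],
  ∂[2,3,5] = [3,5] − [2,5] + [2,3].
This gives a 10×5 integer matrix of rank 5; reducing to Smith normal form yields diagonal entries (1,1,1,1,1).

Now H_k = ker ∂_k / im ∂_{k+1}, so:

  H_0: rank C_0 − rank ∂_1 = 5 − 4 = 1, and the invariant factors of ∂_1 are all 1, so H_0 ≅ Z.
  H_1: rank ker ∂_1 − rank ∂_2 = (10 − 4) − 5 = 1, and the invariant factors of ∂_2 are all 1, so H_1 ≅ Z.
  H_2: rank ker ∂_2 − rank ∂_3 = (5 − 5) − 0 = 0, and there is no ∂_3, so H_2 ≅ 0.

As a check, the Euler characteristic is 5 − 10 + 5 = 0, which agrees with 1 − 1 + 0 = 0.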